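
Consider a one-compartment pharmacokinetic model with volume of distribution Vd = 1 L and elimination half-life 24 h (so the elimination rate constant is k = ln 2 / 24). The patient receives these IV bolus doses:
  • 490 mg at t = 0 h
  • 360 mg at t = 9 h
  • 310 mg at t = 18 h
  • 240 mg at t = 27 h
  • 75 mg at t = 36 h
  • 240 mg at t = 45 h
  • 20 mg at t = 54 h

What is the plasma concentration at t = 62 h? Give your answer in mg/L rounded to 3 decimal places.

k = ln 2 / 24 = 0.02888 per h
Dose 1 (490 mg at t=0 h): 490·exp(−0.02888·62) = 81.759 mg/L
Dose 2 (360 mg at t=9 h): 360·exp(−0.02888·53) = 77.898 mg/L
Dose 3 (310 mg at t=18 h): 310·exp(−0.02888·44) = 86.991 mg/L
Dose 4 (240 mg at t=27 h): 240·exp(−0.02888·35) = 87.339 mg/L
Dose 5 (75 mg at t=36 h): 75·exp(−0.02888·26) = 35.395 mg/L
Dose 6 (240 mg at t=45 h): 240·exp(−0.02888·17) = 146.886 mg/L
Dose 7 (20 mg at t=54 h): 20·exp(−0.02888·8) = 15.874 mg/L
C(62) = 81.759 + 77.898 + 86.991 + 87.339 + 35.395 + 146.886 + 15.874 = 532.143 mg/L

532.143 mg/L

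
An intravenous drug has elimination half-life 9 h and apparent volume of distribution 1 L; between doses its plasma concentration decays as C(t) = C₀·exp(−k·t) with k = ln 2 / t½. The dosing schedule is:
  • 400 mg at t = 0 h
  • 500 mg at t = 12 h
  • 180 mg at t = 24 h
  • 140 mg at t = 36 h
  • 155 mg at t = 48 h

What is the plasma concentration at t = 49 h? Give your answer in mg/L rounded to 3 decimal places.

k = ln 2 / 9 = 0.07702 per h
Dose 1 (400 mg at t=0 h): 400·exp(−0.07702·49) = 9.186 mg/L
Dose 2 (500 mg at t=12 h): 500·exp(−0.07702·37) = 28.934 mg/L
Dose 3 (180 mg at t=24 h): 180·exp(−0.07702·25) = 26.247 mg/L
Dose 4 (140 mg at t=36 h): 140·exp(−0.07702·13) = 51.441 mg/L
Dose 5 (155 mg at t=48 h): 155·exp(−0.07702·1) = 143.511 mg/L
C(49) = 9.186 + 28.934 + 26.247 + 51.441 + 143.511 = 259.318 mg/L

259.318 mg/L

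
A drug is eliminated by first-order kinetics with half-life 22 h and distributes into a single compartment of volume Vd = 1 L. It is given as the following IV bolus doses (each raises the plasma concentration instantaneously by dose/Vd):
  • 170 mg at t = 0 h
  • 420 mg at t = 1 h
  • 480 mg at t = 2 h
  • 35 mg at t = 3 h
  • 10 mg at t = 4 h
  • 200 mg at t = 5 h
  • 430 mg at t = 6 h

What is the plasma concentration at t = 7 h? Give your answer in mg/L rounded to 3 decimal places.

1538.452 mg/L

k = ln 2 / 22 = 0.03151 per h
Dose 1 (170 mg at t=0 h): 170·exp(−0.03151·7) = 136.354 mg/L
Dose 2 (420 mg at t=1 h): 420·exp(−0.03151·6) = 347.656 mg/L
Dose 3 (480 mg at t=2 h): 480·exp(−0.03151·5) = 410.039 mg/L
Dose 4 (35 mg at t=3 h): 35·exp(−0.03151·4) = 30.856 mg/L
Dose 5 (10 mg at t=4 h): 10·exp(−0.03151·3) = 9.098 mg/L
Dose 6 (200 mg at t=5 h): 200·exp(−0.03151·2) = 187.786 mg/L
Dose 7 (430 mg at t=6 h): 430·exp(−0.03151·1) = 416.663 mg/L
C(7) = 136.354 + 347.656 + 410.039 + 30.856 + 9.098 + 187.786 + 416.663 = 1538.452 mg/L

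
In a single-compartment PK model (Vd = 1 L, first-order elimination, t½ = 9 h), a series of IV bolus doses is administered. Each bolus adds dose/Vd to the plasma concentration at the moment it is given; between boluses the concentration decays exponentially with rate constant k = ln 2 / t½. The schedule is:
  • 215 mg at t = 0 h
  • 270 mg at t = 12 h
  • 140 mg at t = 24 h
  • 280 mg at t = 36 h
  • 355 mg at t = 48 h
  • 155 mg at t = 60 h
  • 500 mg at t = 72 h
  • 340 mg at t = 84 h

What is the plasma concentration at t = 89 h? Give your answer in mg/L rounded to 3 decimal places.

k = ln 2 / 9 = 0.07702 per h
Dose 1 (215 mg at t=0 h): 215·exp(−0.07702·89) = 0.227 mg/L
Dose 2 (270 mg at t=12 h): 270·exp(−0.07702·77) = 0.718 mg/L
Dose 3 (140 mg at t=24 h): 140·exp(−0.07702·65) = 0.938 mg/L
Dose 4 (280 mg at t=36 h): 280·exp(−0.07702·53) = 4.725 mg/L
Dose 5 (355 mg at t=48 h): 355·exp(−0.07702·41) = 15.096 mg/L
Dose 6 (155 mg at t=60 h): 155·exp(−0.07702·29) = 16.609 mg/L
Dose 7 (500 mg at t=72 h): 500·exp(−0.07702·17) = 135.007 mg/L
Dose 8 (340 mg at t=84 h): 340·exp(−0.07702·5) = 231.334 mg/L
C(89) = 0.227 + 0.718 + 0.938 + 4.725 + 15.096 + 16.609 + 135.007 + 231.334 = 404.654 mg/L

404.654 mg/L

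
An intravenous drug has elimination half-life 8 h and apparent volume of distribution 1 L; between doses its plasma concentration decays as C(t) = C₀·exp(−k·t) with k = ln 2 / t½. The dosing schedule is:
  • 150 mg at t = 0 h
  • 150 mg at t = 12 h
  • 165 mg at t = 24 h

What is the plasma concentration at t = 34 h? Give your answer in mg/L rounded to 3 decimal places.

99.555 mg/L

k = ln 2 / 8 = 0.08664 per h
Dose 1 (150 mg at t=0 h): 150·exp(−0.08664·34) = 7.883 mg/L
Dose 2 (150 mg at t=12 h): 150·exp(−0.08664·22) = 22.298 mg/L
Dose 3 (165 mg at t=24 h): 165·exp(−0.08664·10) = 69.374 mg/L
C(34) = 7.883 + 22.298 + 69.374 = 99.555 mg/L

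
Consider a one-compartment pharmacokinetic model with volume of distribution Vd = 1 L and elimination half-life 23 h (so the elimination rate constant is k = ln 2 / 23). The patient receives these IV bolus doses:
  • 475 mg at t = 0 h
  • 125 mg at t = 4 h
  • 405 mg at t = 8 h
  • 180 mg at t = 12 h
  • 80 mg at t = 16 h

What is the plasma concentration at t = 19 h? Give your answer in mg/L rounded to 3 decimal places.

k = ln 2 / 23 = 0.03014 per h
Dose 1 (475 mg at t=0 h): 475·exp(−0.03014·19) = 267.927 mg/L
Dose 2 (125 mg at t=4 h): 125·exp(−0.03014·15) = 79.540 mg/L
Dose 3 (405 mg at t=8 h): 405·exp(−0.03014·11) = 290.726 mg/L
Dose 4 (180 mg at t=12 h): 180·exp(−0.03014·7) = 145.765 mg/L
Dose 5 (80 mg at t=16 h): 80·exp(−0.03014·3) = 73.084 mg/L
C(19) = 267.927 + 79.540 + 290.726 + 145.765 + 73.084 = 857.043 mg/L

857.043 mg/L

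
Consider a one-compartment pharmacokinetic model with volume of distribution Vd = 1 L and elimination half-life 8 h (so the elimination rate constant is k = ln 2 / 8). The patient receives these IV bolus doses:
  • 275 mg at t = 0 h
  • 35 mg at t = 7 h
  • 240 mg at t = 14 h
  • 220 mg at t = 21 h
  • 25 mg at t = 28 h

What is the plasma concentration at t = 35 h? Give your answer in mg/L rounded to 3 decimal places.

k = ln 2 / 8 = 0.08664 per h
Dose 1 (275 mg at t=0 h): 275·exp(−0.08664·35) = 13.253 mg/L
Dose 2 (35 mg at t=7 h): 35·exp(−0.08664·28) = 3.094 mg/L
Dose 3 (240 mg at t=14 h): 240·exp(−0.08664·21) = 38.905 mg/L
Dose 4 (220 mg at t=21 h): 220·exp(−0.08664·14) = 65.406 mg/L
Dose 5 (25 mg at t=28 h): 25·exp(−0.08664·7) = 13.631 mg/L
C(35) = 13.253 + 3.094 + 38.905 + 65.406 + 13.631 = 134.290 mg/L

134.290 mg/L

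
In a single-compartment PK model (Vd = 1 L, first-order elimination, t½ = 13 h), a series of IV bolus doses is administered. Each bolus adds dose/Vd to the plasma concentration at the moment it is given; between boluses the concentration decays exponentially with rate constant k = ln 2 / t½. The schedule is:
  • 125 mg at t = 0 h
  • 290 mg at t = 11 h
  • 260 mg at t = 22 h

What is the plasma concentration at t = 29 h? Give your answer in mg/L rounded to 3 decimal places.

k = ln 2 / 13 = 0.05332 per h
Dose 1 (125 mg at t=0 h): 125·exp(−0.05332·29) = 26.631 mg/L
Dose 2 (290 mg at t=11 h): 290·exp(−0.05332·18) = 111.068 mg/L
Dose 3 (260 mg at t=22 h): 260·exp(−0.05332·7) = 179.011 mg/L
C(29) = 26.631 + 111.068 + 179.011 = 316.709 mg/L

316.709 mg/L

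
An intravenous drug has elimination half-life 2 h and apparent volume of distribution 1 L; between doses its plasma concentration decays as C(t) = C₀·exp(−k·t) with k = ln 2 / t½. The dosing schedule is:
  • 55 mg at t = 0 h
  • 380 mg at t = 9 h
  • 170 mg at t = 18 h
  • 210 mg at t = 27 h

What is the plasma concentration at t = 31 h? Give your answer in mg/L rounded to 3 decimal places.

54.565 mg/L

k = ln 2 / 2 = 0.34657 per h
Dose 1 (55 mg at t=0 h): 55·exp(−0.34657·31) = 0.001 mg/L
Dose 2 (380 mg at t=9 h): 380·exp(−0.34657·22) = 0.186 mg/L
Dose 3 (170 mg at t=18 h): 170·exp(−0.34657·13) = 1.878 mg/L
Dose 4 (210 mg at t=27 h): 210·exp(−0.34657·4) = 52.500 mg/L
C(31) = 0.001 + 0.186 + 1.878 + 52.500 = 54.565 mg/L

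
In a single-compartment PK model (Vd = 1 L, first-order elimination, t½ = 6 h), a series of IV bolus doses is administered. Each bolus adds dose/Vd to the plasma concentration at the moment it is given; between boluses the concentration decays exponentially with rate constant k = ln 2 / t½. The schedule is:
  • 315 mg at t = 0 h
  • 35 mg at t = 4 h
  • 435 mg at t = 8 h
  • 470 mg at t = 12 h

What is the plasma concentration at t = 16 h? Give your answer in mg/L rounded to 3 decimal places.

527.071 mg/L

k = ln 2 / 6 = 0.11552 per h
Dose 1 (315 mg at t=0 h): 315·exp(−0.11552·16) = 49.609 mg/L
Dose 2 (35 mg at t=4 h): 35·exp(−0.11552·12) = 8.750 mg/L
Dose 3 (435 mg at t=8 h): 435·exp(−0.11552·8) = 172.630 mg/L
Dose 4 (470 mg at t=12 h): 470·exp(−0.11552·4) = 296.081 mg/L
C(16) = 49.609 + 8.750 + 172.630 + 296.081 = 527.071 mg/L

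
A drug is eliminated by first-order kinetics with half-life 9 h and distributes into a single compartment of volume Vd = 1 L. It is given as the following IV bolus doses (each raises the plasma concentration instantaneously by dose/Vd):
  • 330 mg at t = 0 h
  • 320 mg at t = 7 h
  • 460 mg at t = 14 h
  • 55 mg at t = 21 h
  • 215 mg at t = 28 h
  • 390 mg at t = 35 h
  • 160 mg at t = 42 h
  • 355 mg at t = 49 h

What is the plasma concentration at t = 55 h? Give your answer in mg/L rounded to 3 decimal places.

k = ln 2 / 9 = 0.07702 per h
Dose 1 (330 mg at t=0 h): 330·exp(−0.07702·55) = 4.774 mg/L
Dose 2 (320 mg at t=7 h): 320·exp(−0.07702·48) = 7.937 mg/L
Dose 3 (460 mg at t=14 h): 460·exp(−0.07702·41) = 19.561 mg/L
Dose 4 (55 mg at t=21 h): 55·exp(−0.07702·34) = 4.010 mg/L
Dose 5 (215 mg at t=28 h): 215·exp(−0.07702·27) = 26.875 mg/L
Dose 6 (390 mg at t=35 h): 390·exp(−0.07702·20) = 83.581 mg/L
Dose 7 (160 mg at t=42 h): 160·exp(−0.07702·13) = 58.789 mg/L
Dose 8 (355 mg at t=49 h): 355·exp(−0.07702·6) = 223.636 mg/L
C(55) = 4.774 + 7.937 + 19.561 + 4.010 + 26.875 + 83.581 + 58.789 + 223.636 = 429.164 mg/L

429.164 mg/L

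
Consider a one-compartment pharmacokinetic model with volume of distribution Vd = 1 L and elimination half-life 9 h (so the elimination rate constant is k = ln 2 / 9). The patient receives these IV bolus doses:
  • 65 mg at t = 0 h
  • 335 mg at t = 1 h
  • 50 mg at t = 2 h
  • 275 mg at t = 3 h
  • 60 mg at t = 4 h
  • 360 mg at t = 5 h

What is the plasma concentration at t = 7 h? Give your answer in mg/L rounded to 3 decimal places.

841.287 mg/L

k = ln 2 / 9 = 0.07702 per h
Dose 1 (65 mg at t=0 h): 65·exp(−0.07702·7) = 37.912 mg/L
Dose 2 (335 mg at t=1 h): 335·exp(−0.07702·6) = 211.037 mg/L
Dose 3 (50 mg at t=2 h): 50·exp(−0.07702·5) = 34.020 mg/L
Dose 4 (275 mg at t=3 h): 275·exp(−0.07702·4) = 202.088 mg/L
Dose 5 (60 mg at t=4 h): 60·exp(−0.07702·3) = 47.622 mg/L
Dose 6 (360 mg at t=5 h): 360·exp(−0.07702·2) = 308.608 mg/L
C(7) = 37.912 + 211.037 + 34.020 + 202.088 + 47.622 + 308.608 = 841.287 mg/L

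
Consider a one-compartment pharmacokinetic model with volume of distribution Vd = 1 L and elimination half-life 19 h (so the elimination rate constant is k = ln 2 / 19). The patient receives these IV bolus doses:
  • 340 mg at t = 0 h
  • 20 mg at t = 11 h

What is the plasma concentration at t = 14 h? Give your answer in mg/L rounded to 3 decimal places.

k = ln 2 / 19 = 0.03648 per h
Dose 1 (340 mg at t=0 h): 340·exp(−0.03648·14) = 204.017 mg/L
Dose 2 (20 mg at t=11 h): 20·exp(−0.03648·3) = 17.927 mg/L
C(14) = 204.017 + 17.927 = 221.944 mg/L

221.944 mg/L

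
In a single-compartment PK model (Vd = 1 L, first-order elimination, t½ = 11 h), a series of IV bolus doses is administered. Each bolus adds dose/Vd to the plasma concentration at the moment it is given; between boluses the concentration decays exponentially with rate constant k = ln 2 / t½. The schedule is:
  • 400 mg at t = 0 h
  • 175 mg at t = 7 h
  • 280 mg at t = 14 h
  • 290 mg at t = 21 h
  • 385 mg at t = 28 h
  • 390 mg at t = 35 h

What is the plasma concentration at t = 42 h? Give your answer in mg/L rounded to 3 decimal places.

583.063 mg/L

k = ln 2 / 11 = 0.06301 per h
Dose 1 (400 mg at t=0 h): 400·exp(−0.06301·42) = 28.358 mg/L
Dose 2 (175 mg at t=7 h): 175·exp(−0.06301·35) = 19.285 mg/L
Dose 3 (280 mg at t=14 h): 280·exp(−0.06301·28) = 47.962 mg/L
Dose 4 (290 mg at t=21 h): 290·exp(−0.06301·21) = 77.215 mg/L
Dose 5 (385 mg at t=28 h): 385·exp(−0.06301·14) = 159.343 mg/L
Dose 6 (390 mg at t=35 h): 390·exp(−0.06301·7) = 250.900 mg/L
C(42) = 28.358 + 19.285 + 47.962 + 77.215 + 159.343 + 250.900 = 583.063 mg/L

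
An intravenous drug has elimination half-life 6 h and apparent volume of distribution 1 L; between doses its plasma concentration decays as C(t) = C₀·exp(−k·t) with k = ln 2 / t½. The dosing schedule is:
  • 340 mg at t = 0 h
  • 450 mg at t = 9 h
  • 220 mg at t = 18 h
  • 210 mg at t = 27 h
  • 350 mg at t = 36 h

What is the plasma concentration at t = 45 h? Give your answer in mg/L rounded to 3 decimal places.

168.626 mg/L

k = ln 2 / 6 = 0.11552 per h
Dose 1 (340 mg at t=0 h): 340·exp(−0.11552·45) = 1.878 mg/L
Dose 2 (450 mg at t=9 h): 450·exp(−0.11552·36) = 7.031 mg/L
Dose 3 (220 mg at t=18 h): 220·exp(−0.11552·27) = 9.723 mg/L
Dose 4 (210 mg at t=27 h): 210·exp(−0.11552·18) = 26.250 mg/L
Dose 5 (350 mg at t=36 h): 350·exp(−0.11552·9) = 123.744 mg/L
C(45) = 1.878 + 7.031 + 9.723 + 26.250 + 123.744 = 168.626 mg/L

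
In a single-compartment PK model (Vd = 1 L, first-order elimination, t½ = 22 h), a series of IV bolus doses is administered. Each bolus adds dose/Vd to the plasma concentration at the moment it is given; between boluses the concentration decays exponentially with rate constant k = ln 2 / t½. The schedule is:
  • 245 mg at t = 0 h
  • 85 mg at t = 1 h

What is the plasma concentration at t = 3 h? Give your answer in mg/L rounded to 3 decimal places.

k = ln 2 / 22 = 0.03151 per h
Dose 1 (245 mg at t=0 h): 245·exp(−0.03151·3) = 222.903 mg/L
Dose 2 (85 mg at t=1 h): 85·exp(−0.03151·2) = 79.809 mg/L
C(3) = 222.903 + 79.809 = 302.712 mg/L

302.712 mg/L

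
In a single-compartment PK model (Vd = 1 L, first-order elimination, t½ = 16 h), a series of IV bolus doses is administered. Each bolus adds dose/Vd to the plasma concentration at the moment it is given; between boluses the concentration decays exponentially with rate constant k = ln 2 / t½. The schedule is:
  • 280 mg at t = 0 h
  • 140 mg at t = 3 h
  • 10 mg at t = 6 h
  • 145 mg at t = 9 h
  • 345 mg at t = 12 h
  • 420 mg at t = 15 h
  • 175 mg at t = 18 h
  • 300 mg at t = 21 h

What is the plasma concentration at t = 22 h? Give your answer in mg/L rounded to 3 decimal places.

1225.262 mg/L

k = ln 2 / 16 = 0.04332 per h
Dose 1 (280 mg at t=0 h): 280·exp(−0.04332·22) = 107.955 mg/L
Dose 2 (140 mg at t=3 h): 140·exp(−0.04332·19) = 61.469 mg/L
Dose 3 (10 mg at t=6 h): 10·exp(−0.04332·16) = 5.000 mg/L
Dose 4 (145 mg at t=9 h): 145·exp(−0.04332·13) = 82.562 mg/L
Dose 5 (345 mg at t=12 h): 345·exp(−0.04332·10) = 223.705 mg/L
Dose 6 (420 mg at t=15 h): 420·exp(−0.04332·7) = 310.133 mg/L
Dose 7 (175 mg at t=18 h): 175·exp(−0.04332·4) = 147.157 mg/L
Dose 8 (300 mg at t=21 h): 300·exp(−0.04332·1) = 287.281 mg/L
C(22) = 107.955 + 61.469 + 5.000 + 82.562 + 223.705 + 310.133 + 147.157 + 287.281 = 1225.262 mg/L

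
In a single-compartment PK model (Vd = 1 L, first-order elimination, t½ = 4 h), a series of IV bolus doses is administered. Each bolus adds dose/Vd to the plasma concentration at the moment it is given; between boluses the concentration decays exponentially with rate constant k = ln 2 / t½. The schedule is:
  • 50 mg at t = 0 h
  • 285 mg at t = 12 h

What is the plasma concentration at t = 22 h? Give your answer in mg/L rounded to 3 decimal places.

51.486 mg/L

k = ln 2 / 4 = 0.17329 per h
Dose 1 (50 mg at t=0 h): 50·exp(−0.17329·22) = 1.105 mg/L
Dose 2 (285 mg at t=12 h): 285·exp(−0.17329·10) = 50.381 mg/L
C(22) = 1.105 + 50.381 = 51.486 mg/L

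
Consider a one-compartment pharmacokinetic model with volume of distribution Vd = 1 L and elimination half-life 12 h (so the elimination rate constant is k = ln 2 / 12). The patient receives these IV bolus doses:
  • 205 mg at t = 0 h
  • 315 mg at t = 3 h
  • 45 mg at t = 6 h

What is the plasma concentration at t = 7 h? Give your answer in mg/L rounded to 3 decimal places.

429.311 mg/L

k = ln 2 / 12 = 0.05776 per h
Dose 1 (205 mg at t=0 h): 205·exp(−0.05776·7) = 136.821 mg/L
Dose 2 (315 mg at t=3 h): 315·exp(−0.05776·4) = 250.016 mg/L
Dose 3 (45 mg at t=6 h): 45·exp(−0.05776·1) = 42.474 mg/L
C(7) = 136.821 + 250.016 + 42.474 = 429.311 mg/L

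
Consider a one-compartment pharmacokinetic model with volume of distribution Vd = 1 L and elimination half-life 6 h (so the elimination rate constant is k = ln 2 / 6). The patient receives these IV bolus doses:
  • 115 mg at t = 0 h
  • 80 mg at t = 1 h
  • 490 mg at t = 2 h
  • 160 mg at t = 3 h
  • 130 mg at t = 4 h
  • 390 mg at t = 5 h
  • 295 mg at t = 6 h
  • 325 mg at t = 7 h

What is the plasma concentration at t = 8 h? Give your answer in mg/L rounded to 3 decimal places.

k = ln 2 / 6 = 0.11552 per h
Dose 1 (115 mg at t=0 h): 115·exp(−0.11552·8) = 45.638 mg/L
Dose 2 (80 mg at t=1 h): 80·exp(−0.11552·7) = 35.636 mg/L
Dose 3 (490 mg at t=2 h): 490·exp(−0.11552·6) = 245.000 mg/L
Dose 4 (160 mg at t=3 h): 160·exp(−0.11552·5) = 89.797 mg/L
Dose 5 (130 mg at t=4 h): 130·exp(−0.11552·4) = 81.895 mg/L
Dose 6 (390 mg at t=5 h): 390·exp(−0.11552·3) = 275.772 mg/L
Dose 7 (295 mg at t=6 h): 295·exp(−0.11552·2) = 234.142 mg/L
Dose 8 (325 mg at t=7 h): 325·exp(−0.11552·1) = 289.542 mg/L
C(8) = 45.638 + 35.636 + 245.000 + 89.797 + 81.895 + 275.772 + 234.142 + 289.542 = 1297.421 mg/L

1297.421 mg/L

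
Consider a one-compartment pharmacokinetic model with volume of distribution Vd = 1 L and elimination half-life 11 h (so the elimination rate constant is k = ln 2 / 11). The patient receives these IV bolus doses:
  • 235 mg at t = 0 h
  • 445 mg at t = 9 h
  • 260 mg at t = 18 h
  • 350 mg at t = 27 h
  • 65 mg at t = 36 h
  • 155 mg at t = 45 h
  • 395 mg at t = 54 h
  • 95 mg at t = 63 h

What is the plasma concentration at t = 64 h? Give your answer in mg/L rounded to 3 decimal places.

k = ln 2 / 11 = 0.06301 per h
Dose 1 (235 mg at t=0 h): 235·exp(−0.06301·64) = 4.165 mg/L
Dose 2 (445 mg at t=9 h): 445·exp(−0.06301·55) = 13.906 mg/L
Dose 3 (260 mg at t=18 h): 260·exp(−0.06301·46) = 14.326 mg/L
Dose 4 (350 mg at t=27 h): 350·exp(−0.06301·37) = 34.003 mg/L
Dose 5 (65 mg at t=36 h): 65·exp(−0.06301·28) = 11.134 mg/L
Dose 6 (155 mg at t=45 h): 155·exp(−0.06301·19) = 46.813 mg/L
Dose 7 (395 mg at t=54 h): 395·exp(−0.06301·10) = 210.346 mg/L
Dose 8 (95 mg at t=63 h): 95·exp(−0.06301·1) = 89.198 mg/L
C(64) = 4.165 + 13.906 + 14.326 + 34.003 + 11.134 + 46.813 + 210.346 + 89.198 = 423.891 mg/L

423.891 mg/L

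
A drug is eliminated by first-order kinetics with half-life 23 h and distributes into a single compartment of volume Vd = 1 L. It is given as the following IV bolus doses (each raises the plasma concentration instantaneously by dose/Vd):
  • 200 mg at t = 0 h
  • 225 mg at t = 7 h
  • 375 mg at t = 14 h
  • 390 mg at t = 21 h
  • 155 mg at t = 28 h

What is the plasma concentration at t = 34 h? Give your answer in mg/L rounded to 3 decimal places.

k = ln 2 / 23 = 0.03014 per h
Dose 1 (200 mg at t=0 h): 200·exp(−0.03014·34) = 71.784 mg/L
Dose 2 (225 mg at t=7 h): 225·exp(−0.03014·27) = 99.724 mg/L
Dose 3 (375 mg at t=14 h): 375·exp(−0.03014·20) = 205.242 mg/L
Dose 4 (390 mg at t=21 h): 390·exp(−0.03014·13) = 263.583 mg/L
Dose 5 (155 mg at t=28 h): 155·exp(−0.03014·6) = 129.361 mg/L
C(34) = 71.784 + 99.724 + 205.242 + 263.583 + 129.361 = 769.694 mg/L

769.694 mg/L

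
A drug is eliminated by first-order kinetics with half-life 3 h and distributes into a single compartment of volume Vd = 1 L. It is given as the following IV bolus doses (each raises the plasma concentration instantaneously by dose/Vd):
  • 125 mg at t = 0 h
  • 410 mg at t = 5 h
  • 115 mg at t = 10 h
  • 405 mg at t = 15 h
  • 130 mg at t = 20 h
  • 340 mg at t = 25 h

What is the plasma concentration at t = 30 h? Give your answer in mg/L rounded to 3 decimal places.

135.172 mg/L

k = ln 2 / 3 = 0.23105 per h
Dose 1 (125 mg at t=0 h): 125·exp(−0.23105·30) = 0.122 mg/L
Dose 2 (410 mg at t=5 h): 410·exp(−0.23105·25) = 1.271 mg/L
Dose 3 (115 mg at t=10 h): 115·exp(−0.23105·20) = 1.132 mg/L
Dose 4 (405 mg at t=15 h): 405·exp(−0.23105·15) = 12.656 mg/L
Dose 5 (130 mg at t=20 h): 130·exp(−0.23105·10) = 12.898 mg/L
Dose 6 (340 mg at t=25 h): 340·exp(−0.23105·5) = 107.093 mg/L
C(30) = 0.122 + 1.271 + 1.132 + 12.656 + 12.898 + 107.093 = 135.172 mg/L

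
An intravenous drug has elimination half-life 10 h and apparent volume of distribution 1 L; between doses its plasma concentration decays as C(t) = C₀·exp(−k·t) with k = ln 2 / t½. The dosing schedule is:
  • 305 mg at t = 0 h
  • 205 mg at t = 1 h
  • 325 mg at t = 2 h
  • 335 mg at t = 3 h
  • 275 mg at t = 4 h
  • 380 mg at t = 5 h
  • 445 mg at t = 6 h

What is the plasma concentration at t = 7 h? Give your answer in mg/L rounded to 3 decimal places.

1776.070 mg/L

k = ln 2 / 10 = 0.06931 per h
Dose 1 (305 mg at t=0 h): 305·exp(−0.06931·7) = 187.750 mg/L
Dose 2 (205 mg at t=1 h): 205·exp(−0.06931·6) = 135.250 mg/L
Dose 3 (325 mg at t=2 h): 325·exp(−0.06931·5) = 229.810 mg/L
Dose 4 (335 mg at t=3 h): 335·exp(−0.06931·4) = 253.883 mg/L
Dose 5 (275 mg at t=4 h): 275·exp(−0.06931·3) = 223.369 mg/L
Dose 6 (380 mg at t=5 h): 380·exp(−0.06931·2) = 330.809 mg/L
Dose 7 (445 mg at t=6 h): 445·exp(−0.06931·1) = 415.200 mg/L
C(7) = 187.750 + 135.250 + 229.810 + 253.883 + 223.369 + 330.809 + 415.200 = 1776.070 mg/L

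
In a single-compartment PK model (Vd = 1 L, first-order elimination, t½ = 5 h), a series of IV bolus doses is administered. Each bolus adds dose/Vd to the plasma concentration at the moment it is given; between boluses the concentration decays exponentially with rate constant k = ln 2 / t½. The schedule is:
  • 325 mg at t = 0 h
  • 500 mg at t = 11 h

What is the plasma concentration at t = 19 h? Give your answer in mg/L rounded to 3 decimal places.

k = ln 2 / 5 = 0.13863 per h
Dose 1 (325 mg at t=0 h): 325·exp(−0.13863·19) = 23.333 mg/L
Dose 2 (500 mg at t=11 h): 500·exp(−0.13863·8) = 164.938 mg/L
C(19) = 23.333 + 164.938 = 188.271 mg/L

188.271 mg/L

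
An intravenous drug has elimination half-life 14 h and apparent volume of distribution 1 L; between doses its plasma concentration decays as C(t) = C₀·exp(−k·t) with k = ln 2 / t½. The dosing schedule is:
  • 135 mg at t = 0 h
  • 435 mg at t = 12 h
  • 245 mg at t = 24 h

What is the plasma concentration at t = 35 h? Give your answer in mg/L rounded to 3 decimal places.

k = ln 2 / 14 = 0.04951 per h
Dose 1 (135 mg at t=0 h): 135·exp(−0.04951·35) = 23.865 mg/L
Dose 2 (435 mg at t=12 h): 435·exp(−0.04951·23) = 139.296 mg/L
Dose 3 (245 mg at t=24 h): 245·exp(−0.04951·11) = 142.116 mg/L
C(35) = 23.865 + 139.296 + 142.116 = 305.277 mg/L

305.277 mg/L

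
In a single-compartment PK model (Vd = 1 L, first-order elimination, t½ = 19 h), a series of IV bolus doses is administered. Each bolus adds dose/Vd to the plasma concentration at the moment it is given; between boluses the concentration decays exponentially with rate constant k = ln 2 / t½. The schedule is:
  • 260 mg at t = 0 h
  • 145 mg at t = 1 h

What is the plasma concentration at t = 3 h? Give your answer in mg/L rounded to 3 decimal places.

367.843 mg/L

k = ln 2 / 19 = 0.03648 per h
Dose 1 (260 mg at t=0 h): 260·exp(−0.03648·3) = 233.046 mg/L
Dose 2 (145 mg at t=1 h): 145·exp(−0.03648·2) = 134.797 mg/L
C(3) = 233.046 + 134.797 = 367.843 mg/L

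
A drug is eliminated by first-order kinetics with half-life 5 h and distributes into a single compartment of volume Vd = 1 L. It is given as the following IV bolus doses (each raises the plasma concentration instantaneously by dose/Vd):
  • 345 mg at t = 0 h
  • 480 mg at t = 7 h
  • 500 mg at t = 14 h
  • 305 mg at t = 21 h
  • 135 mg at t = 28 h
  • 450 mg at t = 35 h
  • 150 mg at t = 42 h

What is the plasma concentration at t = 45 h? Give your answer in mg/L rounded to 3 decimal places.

245.150 mg/L

k = ln 2 / 5 = 0.13863 per h
Dose 1 (345 mg at t=0 h): 345·exp(−0.13863·45) = 0.674 mg/L
Dose 2 (480 mg at t=7 h): 480·exp(−0.13863·38) = 2.474 mg/L
Dose 3 (500 mg at t=14 h): 500·exp(−0.13863·31) = 6.801 mg/L
Dose 4 (305 mg at t=21 h): 305·exp(−0.13863·24) = 10.949 mg/L
Dose 5 (135 mg at t=28 h): 135·exp(−0.13863·17) = 12.789 mg/L
Dose 6 (450 mg at t=35 h): 450·exp(−0.13863·10) = 112.500 mg/L
Dose 7 (150 mg at t=42 h): 150·exp(−0.13863·3) = 98.963 mg/L
C(45) = 0.674 + 2.474 + 6.801 + 10.949 + 12.789 + 112.500 + 98.963 = 245.150 mg/L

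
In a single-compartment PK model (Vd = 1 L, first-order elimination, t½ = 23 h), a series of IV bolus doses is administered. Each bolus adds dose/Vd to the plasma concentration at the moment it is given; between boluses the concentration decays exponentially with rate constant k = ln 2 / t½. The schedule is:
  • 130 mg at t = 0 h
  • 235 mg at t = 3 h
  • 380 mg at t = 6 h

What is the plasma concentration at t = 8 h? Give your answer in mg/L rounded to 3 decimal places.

k = ln 2 / 23 = 0.03014 per h
Dose 1 (130 mg at t=0 h): 130·exp(−0.03014·8) = 102.150 mg/L
Dose 2 (235 mg at t=3 h): 235·exp(−0.03014·5) = 202.128 mg/L
Dose 3 (380 mg at t=6 h): 380·exp(−0.03014·2) = 357.773 mg/L
C(8) = 102.150 + 202.128 + 357.773 = 662.050 mg/L

662.050 mg/L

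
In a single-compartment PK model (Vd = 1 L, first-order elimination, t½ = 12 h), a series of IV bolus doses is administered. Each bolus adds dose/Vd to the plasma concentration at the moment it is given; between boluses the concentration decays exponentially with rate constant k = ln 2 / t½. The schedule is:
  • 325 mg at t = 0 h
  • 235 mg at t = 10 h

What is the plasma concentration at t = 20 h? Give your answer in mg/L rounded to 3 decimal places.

k = ln 2 / 12 = 0.05776 per h
Dose 1 (325 mg at t=0 h): 325·exp(−0.05776·20) = 102.369 mg/L
Dose 2 (235 mg at t=10 h): 235·exp(−0.05776·10) = 131.889 mg/L
C(20) = 102.369 + 131.889 = 234.258 mg/L

234.258 mg/L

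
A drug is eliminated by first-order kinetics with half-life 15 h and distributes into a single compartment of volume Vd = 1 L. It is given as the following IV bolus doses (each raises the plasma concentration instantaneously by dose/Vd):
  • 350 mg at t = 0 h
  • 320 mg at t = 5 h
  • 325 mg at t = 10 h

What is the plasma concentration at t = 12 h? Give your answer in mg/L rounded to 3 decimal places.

728.895 mg/L

k = ln 2 / 15 = 0.04621 per h
Dose 1 (350 mg at t=0 h): 350·exp(−0.04621·12) = 201.022 mg/L
Dose 2 (320 mg at t=5 h): 320·exp(−0.04621·7) = 231.563 mg/L
Dose 3 (325 mg at t=10 h): 325·exp(−0.04621·2) = 296.310 mg/L
C(12) = 201.022 + 231.563 + 296.310 = 728.895 mg/L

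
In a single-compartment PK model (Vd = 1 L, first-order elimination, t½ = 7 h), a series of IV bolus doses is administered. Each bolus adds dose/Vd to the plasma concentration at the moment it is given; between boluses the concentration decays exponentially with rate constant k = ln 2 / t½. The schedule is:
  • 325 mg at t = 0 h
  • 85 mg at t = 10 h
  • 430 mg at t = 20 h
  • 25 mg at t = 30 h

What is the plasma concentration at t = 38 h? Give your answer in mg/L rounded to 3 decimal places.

96.522 mg/L

k = ln 2 / 7 = 0.09902 per h
Dose 1 (325 mg at t=0 h): 325·exp(−0.09902·38) = 7.546 mg/L
Dose 2 (85 mg at t=10 h): 85·exp(−0.09902·28) = 5.312 mg/L
Dose 3 (430 mg at t=20 h): 430·exp(−0.09902·18) = 72.342 mg/L
Dose 4 (25 mg at t=30 h): 25·exp(−0.09902·8) = 11.322 mg/L
C(38) = 7.546 + 5.312 + 72.342 + 11.322 = 96.522 mg/L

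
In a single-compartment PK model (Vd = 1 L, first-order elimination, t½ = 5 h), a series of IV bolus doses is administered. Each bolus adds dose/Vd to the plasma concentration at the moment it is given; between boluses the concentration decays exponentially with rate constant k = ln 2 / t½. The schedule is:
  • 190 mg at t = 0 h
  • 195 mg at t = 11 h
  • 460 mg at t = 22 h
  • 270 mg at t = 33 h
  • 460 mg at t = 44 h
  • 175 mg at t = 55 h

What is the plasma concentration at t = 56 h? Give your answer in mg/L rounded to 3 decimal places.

k = ln 2 / 5 = 0.13863 per h
Dose 1 (190 mg at t=0 h): 190·exp(−0.13863·56) = 0.081 mg/L
Dose 2 (195 mg at t=11 h): 195·exp(−0.13863·45) = 0.381 mg/L
Dose 3 (460 mg at t=22 h): 460·exp(−0.13863·34) = 4.128 mg/L
Dose 4 (270 mg at t=33 h): 270·exp(−0.13863·23) = 11.133 mg/L
Dose 5 (460 mg at t=44 h): 460·exp(−0.13863·12) = 87.154 mg/L
Dose 6 (175 mg at t=55 h): 175·exp(−0.13863·1) = 152.346 mg/L
C(56) = 0.081 + 0.381 + 4.128 + 11.133 + 87.154 + 152.346 = 255.223 mg/L

255.223 mg/L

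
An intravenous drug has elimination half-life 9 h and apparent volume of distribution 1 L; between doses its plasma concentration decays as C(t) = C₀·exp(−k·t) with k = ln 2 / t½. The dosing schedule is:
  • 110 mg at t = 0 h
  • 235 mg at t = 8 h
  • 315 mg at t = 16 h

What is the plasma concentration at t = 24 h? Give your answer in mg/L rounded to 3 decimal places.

k = ln 2 / 9 = 0.07702 per h
Dose 1 (110 mg at t=0 h): 110·exp(−0.07702·24) = 17.324 mg/L
Dose 2 (235 mg at t=8 h): 235·exp(−0.07702·16) = 68.534 mg/L
Dose 3 (315 mg at t=16 h): 315·exp(−0.07702·8) = 170.109 mg/L
C(24) = 17.324 + 68.534 + 170.109 = 255.967 mg/L

255.967 mg/L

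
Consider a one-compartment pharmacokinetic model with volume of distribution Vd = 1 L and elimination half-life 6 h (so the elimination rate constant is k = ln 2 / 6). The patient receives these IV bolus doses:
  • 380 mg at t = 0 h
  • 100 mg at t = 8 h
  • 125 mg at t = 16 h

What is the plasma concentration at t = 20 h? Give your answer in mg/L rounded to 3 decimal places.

k = ln 2 / 6 = 0.11552 per h
Dose 1 (380 mg at t=0 h): 380·exp(−0.11552·20) = 37.701 mg/L
Dose 2 (100 mg at t=8 h): 100·exp(−0.11552·12) = 25.000 mg/L
Dose 3 (125 mg at t=16 h): 125·exp(−0.11552·4) = 78.745 mg/L
C(20) = 37.701 + 25.000 + 78.745 = 141.446 mg/L

141.446 mg/L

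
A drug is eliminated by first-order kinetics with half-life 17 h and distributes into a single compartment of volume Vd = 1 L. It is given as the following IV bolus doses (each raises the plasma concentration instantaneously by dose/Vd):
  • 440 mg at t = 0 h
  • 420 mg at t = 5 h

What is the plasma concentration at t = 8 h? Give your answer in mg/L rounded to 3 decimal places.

k = ln 2 / 17 = 0.04077 per h
Dose 1 (440 mg at t=0 h): 440·exp(−0.04077·8) = 317.535 mg/L
Dose 2 (420 mg at t=5 h): 420·exp(−0.04077·3) = 371.643 mg/L
C(8) = 317.535 + 371.643 = 689.178 mg/L

689.178 mg/L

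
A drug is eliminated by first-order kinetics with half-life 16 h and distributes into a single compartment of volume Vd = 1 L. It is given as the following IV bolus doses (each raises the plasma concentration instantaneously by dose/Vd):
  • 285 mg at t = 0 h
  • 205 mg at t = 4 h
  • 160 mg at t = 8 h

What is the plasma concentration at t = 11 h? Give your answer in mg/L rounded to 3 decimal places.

k = ln 2 / 16 = 0.04332 per h
Dose 1 (285 mg at t=0 h): 285·exp(−0.04332·11) = 176.965 mg/L
Dose 2 (205 mg at t=4 h): 205·exp(−0.04332·7) = 151.375 mg/L
Dose 3 (160 mg at t=8 h): 160·exp(−0.04332·3) = 140.500 mg/L
C(11) = 176.965 + 151.375 + 140.500 = 468.840 mg/L

468.840 mg/L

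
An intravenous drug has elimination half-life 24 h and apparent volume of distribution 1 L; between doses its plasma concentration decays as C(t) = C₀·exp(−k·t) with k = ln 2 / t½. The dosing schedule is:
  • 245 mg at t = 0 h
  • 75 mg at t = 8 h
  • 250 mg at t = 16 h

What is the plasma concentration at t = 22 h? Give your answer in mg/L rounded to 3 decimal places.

390.065 mg/L

k = ln 2 / 24 = 0.02888 per h
Dose 1 (245 mg at t=0 h): 245·exp(−0.02888·22) = 129.784 mg/L
Dose 2 (75 mg at t=8 h): 75·exp(−0.02888·14) = 50.056 mg/L
Dose 3 (250 mg at t=16 h): 250·exp(−0.02888·6) = 210.224 mg/L
C(22) = 129.784 + 50.056 + 210.224 = 390.065 mg/L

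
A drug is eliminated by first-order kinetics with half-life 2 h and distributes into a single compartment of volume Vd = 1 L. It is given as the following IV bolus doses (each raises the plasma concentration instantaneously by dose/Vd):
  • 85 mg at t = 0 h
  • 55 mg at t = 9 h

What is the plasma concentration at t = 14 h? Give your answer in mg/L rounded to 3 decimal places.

10.387 mg/L

k = ln 2 / 2 = 0.34657 per h
Dose 1 (85 mg at t=0 h): 85·exp(−0.34657·14) = 0.664 mg/L
Dose 2 (55 mg at t=9 h): 55·exp(−0.34657·5) = 9.723 mg/L
C(14) = 0.664 + 9.723 = 10.387 mg/L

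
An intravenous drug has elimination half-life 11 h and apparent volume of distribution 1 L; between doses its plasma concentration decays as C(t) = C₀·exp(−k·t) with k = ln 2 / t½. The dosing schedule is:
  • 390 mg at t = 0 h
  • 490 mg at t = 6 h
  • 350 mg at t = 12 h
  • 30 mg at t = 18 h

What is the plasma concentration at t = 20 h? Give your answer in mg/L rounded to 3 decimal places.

551.258 mg/L

k = ln 2 / 11 = 0.06301 per h
Dose 1 (390 mg at t=0 h): 390·exp(−0.06301·20) = 110.595 mg/L
Dose 2 (490 mg at t=6 h): 490·exp(−0.06301·14) = 202.800 mg/L
Dose 3 (350 mg at t=12 h): 350·exp(−0.06301·8) = 211.416 mg/L
Dose 4 (30 mg at t=18 h): 30·exp(−0.06301·2) = 26.448 mg/L
C(20) = 110.595 + 202.800 + 211.416 + 26.448 = 551.258 mg/L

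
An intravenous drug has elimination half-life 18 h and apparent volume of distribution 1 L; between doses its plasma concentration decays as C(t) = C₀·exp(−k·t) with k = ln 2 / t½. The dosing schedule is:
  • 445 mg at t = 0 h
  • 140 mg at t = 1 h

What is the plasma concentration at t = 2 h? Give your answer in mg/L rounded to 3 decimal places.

546.726 mg/L

k = ln 2 / 18 = 0.03851 per h
Dose 1 (445 mg at t=0 h): 445·exp(−0.03851·2) = 412.014 mg/L
Dose 2 (140 mg at t=1 h): 140·exp(−0.03851·1) = 134.711 mg/L
C(2) = 412.014 + 134.711 = 546.726 mg/L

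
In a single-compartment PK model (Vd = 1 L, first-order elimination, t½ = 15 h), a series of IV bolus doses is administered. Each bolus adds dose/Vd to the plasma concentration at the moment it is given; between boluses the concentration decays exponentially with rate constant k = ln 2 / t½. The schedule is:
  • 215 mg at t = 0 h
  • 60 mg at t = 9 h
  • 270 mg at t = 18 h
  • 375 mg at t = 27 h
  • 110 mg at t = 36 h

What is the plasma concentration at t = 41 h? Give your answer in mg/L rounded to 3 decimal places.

k = ln 2 / 15 = 0.04621 per h
Dose 1 (215 mg at t=0 h): 215·exp(−0.04621·41) = 32.331 mg/L
Dose 2 (60 mg at t=9 h): 60·exp(−0.04621·32) = 13.676 mg/L
Dose 3 (270 mg at t=18 h): 270·exp(−0.04621·23) = 93.279 mg/L
Dose 4 (375 mg at t=27 h): 375·exp(−0.04621·14) = 196.368 mg/L
Dose 5 (110 mg at t=36 h): 110·exp(−0.04621·5) = 87.307 mg/L
C(41) = 32.331 + 13.676 + 93.279 + 196.368 + 87.307 = 422.961 mg/L

422.961 mg/L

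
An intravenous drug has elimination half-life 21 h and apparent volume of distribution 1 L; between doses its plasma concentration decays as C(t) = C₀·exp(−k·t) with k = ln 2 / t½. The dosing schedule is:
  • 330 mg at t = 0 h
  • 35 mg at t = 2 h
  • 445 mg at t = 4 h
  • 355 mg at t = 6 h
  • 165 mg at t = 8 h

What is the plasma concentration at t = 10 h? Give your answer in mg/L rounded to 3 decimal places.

1094.707 mg/L

k = ln 2 / 21 = 0.03301 per h
Dose 1 (330 mg at t=0 h): 330·exp(−0.03301·10) = 237.228 mg/L
Dose 2 (35 mg at t=2 h): 35·exp(−0.03301·8) = 26.878 mg/L
Dose 3 (445 mg at t=4 h): 445·exp(−0.03301·6) = 365.049 mg/L
Dose 4 (355 mg at t=6 h): 355·exp(−0.03301·4) = 311.092 mg/L
Dose 5 (165 mg at t=8 h): 165·exp(−0.03301·2) = 154.459 mg/L
C(10) = 237.228 + 26.878 + 365.049 + 311.092 + 154.459 = 1094.707 mg/L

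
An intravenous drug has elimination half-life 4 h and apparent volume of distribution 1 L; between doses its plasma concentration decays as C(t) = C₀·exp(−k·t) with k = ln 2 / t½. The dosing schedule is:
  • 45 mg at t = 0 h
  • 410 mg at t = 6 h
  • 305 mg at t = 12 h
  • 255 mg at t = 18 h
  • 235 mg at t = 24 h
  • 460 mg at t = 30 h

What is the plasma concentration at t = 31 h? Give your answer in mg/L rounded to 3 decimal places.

k = ln 2 / 4 = 0.17329 per h
Dose 1 (45 mg at t=0 h): 45·exp(−0.17329·31) = 0.209 mg/L
Dose 2 (410 mg at t=6 h): 410·exp(−0.17329·25) = 5.387 mg/L
Dose 3 (305 mg at t=12 h): 305·exp(−0.17329·19) = 11.335 mg/L
Dose 4 (255 mg at t=18 h): 255·exp(−0.17329·13) = 26.804 mg/L
Dose 5 (235 mg at t=24 h): 235·exp(−0.17329·7) = 69.866 mg/L
Dose 6 (460 mg at t=30 h): 460·exp(−0.17329·1) = 386.812 mg/L
C(31) = 0.209 + 5.387 + 11.335 + 26.804 + 69.866 + 386.812 = 500.413 mg/L

500.413 mg/L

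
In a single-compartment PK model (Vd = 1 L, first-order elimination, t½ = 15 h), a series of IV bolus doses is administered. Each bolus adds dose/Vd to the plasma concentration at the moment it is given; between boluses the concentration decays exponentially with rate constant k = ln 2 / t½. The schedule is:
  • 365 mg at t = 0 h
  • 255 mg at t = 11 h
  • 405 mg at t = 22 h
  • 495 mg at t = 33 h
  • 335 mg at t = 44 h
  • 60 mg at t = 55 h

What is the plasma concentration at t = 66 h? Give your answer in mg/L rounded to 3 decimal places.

355.418 mg/L

k = ln 2 / 15 = 0.04621 per h
Dose 1 (365 mg at t=0 h): 365·exp(−0.04621·66) = 17.289 mg/L
Dose 2 (255 mg at t=11 h): 255·exp(−0.04621·55) = 20.080 mg/L
Dose 3 (405 mg at t=22 h): 405·exp(−0.04621·44) = 53.019 mg/L
Dose 4 (495 mg at t=33 h): 495·exp(−0.04621·33) = 107.731 mg/L
Dose 5 (335 mg at t=44 h): 335·exp(−0.04621·22) = 121.209 mg/L
Dose 6 (60 mg at t=55 h): 60·exp(−0.04621·11) = 36.091 mg/L
C(66) = 17.289 + 20.080 + 53.019 + 107.731 + 121.209 + 36.091 = 355.418 mg/L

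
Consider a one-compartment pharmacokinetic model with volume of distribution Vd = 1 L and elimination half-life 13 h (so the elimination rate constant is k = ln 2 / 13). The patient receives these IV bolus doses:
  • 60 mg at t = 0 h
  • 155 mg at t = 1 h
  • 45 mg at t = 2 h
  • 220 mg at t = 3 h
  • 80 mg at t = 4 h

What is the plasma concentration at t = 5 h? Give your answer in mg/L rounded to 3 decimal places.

k = ln 2 / 13 = 0.05332 per h
Dose 1 (60 mg at t=0 h): 60·exp(−0.05332·5) = 45.959 mg/L
Dose 2 (155 mg at t=1 h): 155·exp(−0.05332·4) = 125.230 mg/L
Dose 3 (45 mg at t=2 h): 45·exp(−0.05332·3) = 38.348 mg/L
Dose 4 (220 mg at t=3 h): 220·exp(−0.05332·2) = 197.747 mg/L
Dose 5 (80 mg at t=4 h): 80·exp(−0.05332·1) = 75.846 mg/L
C(5) = 45.959 + 125.230 + 38.348 + 197.747 + 75.846 = 483.130 mg/L

483.130 mg/L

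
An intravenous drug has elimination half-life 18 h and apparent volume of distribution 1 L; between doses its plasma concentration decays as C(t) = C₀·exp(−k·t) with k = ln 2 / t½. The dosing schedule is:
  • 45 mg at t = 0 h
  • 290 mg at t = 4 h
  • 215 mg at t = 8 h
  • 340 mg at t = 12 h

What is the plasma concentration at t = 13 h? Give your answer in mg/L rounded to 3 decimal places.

k = ln 2 / 18 = 0.03851 per h
Dose 1 (45 mg at t=0 h): 45·exp(−0.03851·13) = 27.277 mg/L
Dose 2 (290 mg at t=4 h): 290·exp(−0.03851·9) = 205.061 mg/L
Dose 3 (215 mg at t=8 h): 215·exp(−0.03851·5) = 177.345 mg/L
Dose 4 (340 mg at t=12 h): 340·exp(−0.03851·1) = 327.156 mg/L
C(13) = 27.277 + 205.061 + 177.345 + 327.156 = 736.839 mg/L

736.839 mg/L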